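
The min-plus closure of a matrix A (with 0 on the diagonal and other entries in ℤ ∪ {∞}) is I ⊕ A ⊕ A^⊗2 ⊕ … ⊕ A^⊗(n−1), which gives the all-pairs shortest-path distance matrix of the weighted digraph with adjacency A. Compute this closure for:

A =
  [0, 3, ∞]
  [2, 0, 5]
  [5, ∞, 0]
Closure =
  [0, 3, 8]
  [2, 0, 5]
  [5, 8, 0]

This is the Floyd-Warshall all-pairs shortest-path computation. For each intermediate vertex k = 0, 1, …, 2, update dist[i][j] ← min(dist[i][j], dist[i][k] + dist[k][j]). The final matrix gives, for each (i, j), the minimum total weight of any directed path from i to j (possibly empty when i = j).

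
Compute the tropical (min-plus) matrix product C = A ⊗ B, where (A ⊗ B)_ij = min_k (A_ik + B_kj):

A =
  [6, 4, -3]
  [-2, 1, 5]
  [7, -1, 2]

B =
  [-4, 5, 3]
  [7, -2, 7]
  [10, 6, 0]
A ⊗ B =
  [2, 2, -3]
  [-6, -1, 1]
  [3, -3, 2]

Apply the min-plus product entry-by-entry:
  C[0][0] = min over k of (A[0][0] + B[0][0] = 6 + -4 = 2, A[0][1] + B[1][0] = 4 + 7 = 11, A[0][2] + B[2][0] = -3 + 10 = 7) = 2 (attained at k = 0)
  C[0][1] = min over k of (A[0][0] + B[0][1] = 6 + 5 = 11, A[0][1] + B[1][1] = 4 + -2 = 2, A[0][2] + B[2][1] = -3 + 6 = 3) = 2 (attained at k = 1)
  C[0][2] = min over k of (A[0][0] + B[0][2] = 6 + 3 = 9, A[0][1] + B[1][2] = 4 + 7 = 11, A[0][2] + B[2][2] = -3 + 0 = -3) = -3 (attained at k = 2)
  C[1][0] = min over k of (A[1][0] + B[0][0] = -2 + -4 = -6, A[1][1] + B[1][0] = 1 + 7 = 8, A[1][2] + B[2][0] = 5 + 10 = 15) = -6 (attained at k = 0)
  C[1][1] = min over k of (A[1][0] + B[0][1] = -2 + 5 = 3, A[1][1] + B[1][1] = 1 + -2 = -1, A[1][2] + B[2][1] = 5 + 6 = 11) = -1 (attained at k = 1)
  C[1][2] = min over k of (A[1][0] + B[0][2] = -2 + 3 = 1, A[1][1] + B[1][2] = 1 + 7 = 8, A[1][2] + B[2][2] = 5 + 0 = 5) = 1 (attained at k = 0)
  C[2][0] = min over k of (A[2][0] + B[0][0] = 7 + -4 = 3, A[2][1] + B[1][0] = -1 + 7 = 6, A[2][2] + B[2][0] = 2 + 10 = 12) = 3 (attained at k = 0)
  C[2][1] = min over k of (A[2][0] + B[0][1] = 7 + 5 = 12, A[2][1] + B[1][1] = -1 + -2 = -3, A[2][2] + B[2][1] = 2 + 6 = 8) = -3 (attained at k = 1)
  C[2][2] = min over k of (A[2][0] + B[0][2] = 7 + 3 = 10, A[2][1] + B[1][2] = -1 + 7 = 6, A[2][2] + B[2][2] = 2 + 0 = 2) = 2 (attained at k = 2)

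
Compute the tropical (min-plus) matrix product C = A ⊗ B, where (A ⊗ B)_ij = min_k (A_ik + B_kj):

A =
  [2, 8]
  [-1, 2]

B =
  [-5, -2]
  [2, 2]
A ⊗ B =
  [-3, 0]
  [-6, -3]

Apply the min-plus product entry-by-entry:
  C[0][0] = min over k of (A[0][0] + B[0][0] = 2 + -5 = -3, A[0][1] + B[1][0] = 8 + 2 = 10) = -3 (attained at k = 0)
  C[0][1] = min over k of (A[0][0] + B[0][1] = 2 + -2 = 0, A[0][1] + B[1][1] = 8 + 2 = 10) = 0 (attained at k = 0)
  C[1][0] = min over k of (A[1][0] + B[0][0] = -1 + -5 = -6, A[1][1] + B[1][0] = 2 + 2 = 4) = -6 (attained at k = 0)
  C[1][1] = min over k of (A[1][0] + B[0][1] = -1 + -2 = -3, A[1][1] + B[1][1] = 2 + 2 = 4) = -3 (attained at k = 0)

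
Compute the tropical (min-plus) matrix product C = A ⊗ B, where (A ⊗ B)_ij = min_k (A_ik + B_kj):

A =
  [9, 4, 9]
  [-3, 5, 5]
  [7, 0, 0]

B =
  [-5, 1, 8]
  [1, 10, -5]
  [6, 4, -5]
A ⊗ B =
  [4, 10, -1]
  [-8, -2, 0]
  [1, 4, -5]

Apply the min-plus product entry-by-entry:
  C[0][0] = min over k of (A[0][0] + B[0][0] = 9 + -5 = 4, A[0][1] + B[1][0] = 4 + 1 = 5, A[0][2] + B[2][0] = 9 + 6 = 15) = 4 (attained at k = 0)
  C[0][1] = min over k of (A[0][0] + B[0][1] = 9 + 1 = 10, A[0][1] + B[1][1] = 4 + 10 = 14, A[0][2] + B[2][1] = 9 + 4 = 13) = 10 (attained at k = 0)
  C[0][2] = min over k of (A[0][0] + B[0][2] = 9 + 8 = 17, A[0][1] + B[1][2] = 4 + -5 = -1, A[0][2] + B[2][2] = 9 + -5 = 4) = -1 (attained at k = 1)
  C[1][0] = min over k of (A[1][0] + B[0][0] = -3 + -5 = -8, A[1][1] + B[1][0] = 5 + 1 = 6, A[1][2] + B[2][0] = 5 + 6 = 11) = -8 (attained at k = 0)
  C[1][1] = min over k of (A[1][0] + B[0][1] = -3 + 1 = -2, A[1][1] + B[1][1] = 5 + 10 = 15, A[1][2] + B[2][1] = 5 + 4 = 9) = -2 (attained at k = 0)
  C[1][2] = min over k of (A[1][0] + B[0][2] = -3 + 8 = 5, A[1][1] + B[1][2] = 5 + -5 = 0, A[1][2] + B[2][2] = 5 + -5 = 0) = 0 (attained at k = 1)
  C[2][0] = min over k of (A[2][0] + B[0][0] = 7 + -5 = 2, A[2][1] + B[1][0] = 0 + 1 = 1, A[2][2] + B[2][0] = 0 + 6 = 6) = 1 (attained at k = 1)
  C[2][1] = min over k of (A[2][0] + B[0][1] = 7 + 1 = 8, A[2][1] + B[1][1] = 0 + 10 = 10, A[2][2] + B[2][1] = 0 + 4 = 4) = 4 (attained at k = 2)
  C[2][2] = min over k of (A[2][0] + B[0][2] = 7 + 8 = 15, A[2][1] + B[1][2] = 0 + -5 = -5, A[2][2] + B[2][2] = 0 + -5 = -5) = -5 (attained at k = 1)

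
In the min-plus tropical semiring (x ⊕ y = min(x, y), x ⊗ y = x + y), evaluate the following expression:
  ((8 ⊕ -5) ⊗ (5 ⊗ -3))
((8 ⊕ -5) ⊗ (5 ⊗ -3)) = -3

Expand innermost to outermost. Recall ⊕ takes the minimum of its arguments and ⊗ takes their sum. Working out the expression ((8 ⊕ -5) ⊗ (5 ⊗ -3)) gives -3.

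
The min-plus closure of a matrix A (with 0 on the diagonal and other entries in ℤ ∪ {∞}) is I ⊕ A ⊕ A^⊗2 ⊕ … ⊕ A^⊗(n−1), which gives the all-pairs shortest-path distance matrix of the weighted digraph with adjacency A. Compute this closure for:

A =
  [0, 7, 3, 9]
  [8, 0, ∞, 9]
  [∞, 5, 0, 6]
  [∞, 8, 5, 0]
Closure =
  [0, 7, 3, 9]
  [8, 0, 11, 9]
  [13, 5, 0, 6]
  [16, 8, 5, 0]

This is the Floyd-Warshall all-pairs shortest-path computation. For each intermediate vertex k = 0, 1, …, 3, update dist[i][j] ← min(dist[i][j], dist[i][k] + dist[k][j]). The final matrix gives, for each (i, j), the minimum total weight of any directed path from i to j (possibly empty when i = j).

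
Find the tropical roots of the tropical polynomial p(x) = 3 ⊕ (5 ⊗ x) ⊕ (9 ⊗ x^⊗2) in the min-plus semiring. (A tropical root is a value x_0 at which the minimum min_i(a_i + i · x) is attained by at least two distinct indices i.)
Roots: {-4, -2}

Each tropical root is a break point of the lower envelope of the lines y = a_i + i · x (there are 3 lines, with slopes 0, 1, ..., 2). Only the lines that attain the minimum somewhere contribute to roots; other lines are dominated. Here the surviving (envelope) indices are i = 2, i = 1, i = 0.
Intersections between consecutive envelope lines give the roots: for adjacent envelope indices i < j the intersection is x = (a_i − a_j) / (j − i). Reading off the sorted break points: {-4, -2}.
Verification: at each break x_0, at least two indices attain the minimum of min_i(a_i + i · x_0).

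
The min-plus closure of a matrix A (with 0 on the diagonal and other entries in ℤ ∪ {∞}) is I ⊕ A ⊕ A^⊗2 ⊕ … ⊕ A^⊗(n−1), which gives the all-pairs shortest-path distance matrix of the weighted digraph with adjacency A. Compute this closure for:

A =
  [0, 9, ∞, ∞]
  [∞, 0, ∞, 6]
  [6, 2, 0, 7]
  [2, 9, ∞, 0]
Closure =
  [0, 9, ∞, 15]
  [8, 0, ∞, 6]
  [6, 2, 0, 7]
  [2, 9, ∞, 0]

This is the Floyd-Warshall all-pairs shortest-path computation. For each intermediate vertex k = 0, 1, …, 3, update dist[i][j] ← min(dist[i][j], dist[i][k] + dist[k][j]). The final matrix gives, for each (i, j), the minimum total weight of any directed path from i to j (possibly empty when i = j).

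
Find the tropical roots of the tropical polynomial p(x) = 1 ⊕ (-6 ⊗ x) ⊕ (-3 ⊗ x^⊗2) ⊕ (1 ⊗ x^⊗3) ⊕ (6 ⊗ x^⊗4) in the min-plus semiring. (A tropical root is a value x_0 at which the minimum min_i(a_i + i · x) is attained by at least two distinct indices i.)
Roots: {-5, -4, -3, 7}

Each tropical root is a break point of the lower envelope of the lines y = a_i + i · x (there are 5 lines, with slopes 0, 1, ..., 4). Only the lines that attain the minimum somewhere contribute to roots; other lines are dominated. Here the surviving (envelope) indices are i = 4, i = 3, i = 2, i = 1, i = 0.
Intersections between consecutive envelope lines give the roots: for adjacent envelope indices i < j the intersection is x = (a_i − a_j) / (j − i). Reading off the sorted break points: {-5, -4, -3, 7}.
Verification: at each break x_0, at least two indices attain the minimum of min_i(a_i + i · x_0).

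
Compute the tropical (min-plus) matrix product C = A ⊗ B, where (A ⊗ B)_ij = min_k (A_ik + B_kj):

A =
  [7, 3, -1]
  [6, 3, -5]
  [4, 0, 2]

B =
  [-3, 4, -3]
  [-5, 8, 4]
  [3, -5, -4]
A ⊗ B =
  [-2, -6, -5]
  [-2, -10, -9]
  [-5, -3, -2]

Apply the min-plus product entry-by-entry:
  C[0][0] = min over k of (A[0][0] + B[0][0] = 7 + -3 = 4, A[0][1] + B[1][0] = 3 + -5 = -2, A[0][2] + B[2][0] = -1 + 3 = 2) = -2 (attained at k = 1)
  C[0][1] = min over k of (A[0][0] + B[0][1] = 7 + 4 = 11, A[0][1] + B[1][1] = 3 + 8 = 11, A[0][2] + B[2][1] = -1 + -5 = -6) = -6 (attained at k = 2)
  C[0][2] = min over k of (A[0][0] + B[0][2] = 7 + -3 = 4, A[0][1] + B[1][2] = 3 + 4 = 7, A[0][2] + B[2][2] = -1 + -4 = -5) = -5 (attained at k = 2)
  C[1][0] = min over k of (A[1][0] + B[0][0] = 6 + -3 = 3, A[1][1] + B[1][0] = 3 + -5 = -2, A[1][2] + B[2][0] = -5 + 3 = -2) = -2 (attained at k = 1)
  C[1][1] = min over k of (A[1][0] + B[0][1] = 6 + 4 = 10, A[1][1] + B[1][1] = 3 + 8 = 11, A[1][2] + B[2][1] = -5 + -5 = -10) = -10 (attained at k = 2)
  C[1][2] = min over k of (A[1][0] + B[0][2] = 6 + -3 = 3, A[1][1] + B[1][2] = 3 + 4 = 7, A[1][2] + B[2][2] = -5 + -4 = -9) = -9 (attained at k = 2)
  C[2][0] = min over k of (A[2][0] + B[0][0] = 4 + -3 = 1, A[2][1] + B[1][0] = 0 + -5 = -5, A[2][2] + B[2][0] = 2 + 3 = 5) = -5 (attained at k = 1)
  C[2][1] = min over k of (A[2][0] + B[0][1] = 4 + 4 = 8, A[2][1] + B[1][1] = 0 + 8 = 8, A[2][2] + B[2][1] = 2 + -5 = -3) = -3 (attained at k = 2)
  C[2][2] = min over k of (A[2][0] + B[0][2] = 4 + -3 = 1, A[2][1] + B[1][2] = 0 + 4 = 4, A[2][2] + B[2][2] = 2 + -4 = -2) = -2 (attained at k = 2)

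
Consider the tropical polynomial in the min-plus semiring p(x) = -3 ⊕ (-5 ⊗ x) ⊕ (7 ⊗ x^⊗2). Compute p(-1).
p(-1) = -6

A tropical monomial a ⊗ x^⊗i evaluates to a + i · x. Evaluating each term at x = -1:
  Term 0 contributes -3 + 0 · -1 = -3
  Term 1 contributes -5 + 1 · -1 = -6
  Term 2 contributes 7 + 2 · -1 = 5
p(-1) = ⊕ of these = min[-3, -6, 5] = -6.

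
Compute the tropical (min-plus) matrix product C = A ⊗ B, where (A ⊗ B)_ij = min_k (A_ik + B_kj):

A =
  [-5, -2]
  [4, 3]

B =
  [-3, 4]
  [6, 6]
A ⊗ B =
  [-8, -1]
  [1, 8]

Apply the min-plus product entry-by-entry:
  C[0][0] = min over k of (A[0][0] + B[0][0] = -5 + -3 = -8, A[0][1] + B[1][0] = -2 + 6 = 4) = -8 (attained at k = 0)
  C[0][1] = min over k of (A[0][0] + B[0][1] = -5 + 4 = -1, A[0][1] + B[1][1] = -2 + 6 = 4) = -1 (attained at k = 0)
  C[1][0] = min over k of (A[1][0] + B[0][0] = 4 + -3 = 1, A[1][1] + B[1][0] = 3 + 6 = 9) = 1 (attained at k = 0)
  C[1][1] = min over k of (A[1][0] + B[0][1] = 4 + 4 = 8, A[1][1] + B[1][1] = 3 + 6 = 9) = 8 (attained at k = 0)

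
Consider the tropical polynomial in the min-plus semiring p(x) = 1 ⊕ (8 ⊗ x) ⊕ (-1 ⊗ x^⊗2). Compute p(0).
p(0) = -1

A tropical monomial a ⊗ x^⊗i evaluates to a + i · x. Evaluating each term at x = 0:
  Term 0 contributes 1 + 0 · 0 = 1
  Term 1 contributes 8 + 1 · 0 = 8
  Term 2 contributes -1 + 2 · 0 = -1
p(0) = ⊕ of these = min[1, 8, -1] = -1.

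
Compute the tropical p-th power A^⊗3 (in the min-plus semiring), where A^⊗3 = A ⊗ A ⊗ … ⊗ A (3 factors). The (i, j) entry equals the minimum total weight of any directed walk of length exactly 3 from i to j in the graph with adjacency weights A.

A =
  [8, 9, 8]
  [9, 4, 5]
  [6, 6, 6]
A^⊗3 =
  [20, 17, 18]
  [15, 12, 13]
  [17, 14, 15]

Each entry (A^⊗3)_ij equals the minimum over all length-3 walks i = v_0 → v_1 → … → v_3 = j of Σ_t A[v_t][v_{t+1}]. For example, for (i, j) = (0, 2) we minimise over 9 possible intermediate vertex sequences; the minimum is 18, attained along the walk 0 → 1 → 1 → 2.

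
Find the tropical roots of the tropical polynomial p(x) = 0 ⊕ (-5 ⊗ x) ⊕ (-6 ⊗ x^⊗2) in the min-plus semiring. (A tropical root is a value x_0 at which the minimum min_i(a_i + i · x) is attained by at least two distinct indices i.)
Roots: {1, 5}

Each tropical root is a break point of the lower envelope of the lines y = a_i + i · x (there are 3 lines, with slopes 0, 1, ..., 2). Only the lines that attain the minimum somewhere contribute to roots; other lines are dominated. Here the surviving (envelope) indices are i = 2, i = 1, i = 0.
Intersections between consecutive envelope lines give the roots: for adjacent envelope indices i < j the intersection is x = (a_i − a_j) / (j − i). Reading off the sorted break points: {1, 5}.
Verification: at each break x_0, at least two indices attain the minimum of min_i(a_i + i · x_0).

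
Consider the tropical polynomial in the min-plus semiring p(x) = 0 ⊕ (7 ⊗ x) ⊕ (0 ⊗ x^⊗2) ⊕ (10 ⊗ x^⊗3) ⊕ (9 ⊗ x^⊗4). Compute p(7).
p(7) = 0

A tropical monomial a ⊗ x^⊗i evaluates to a + i · x. Evaluating each term at x = 7:
  Term 0 contributes 0 + 0 · 7 = 0
  Term 1 contributes 7 + 1 · 7 = 14
  Term 2 contributes 0 + 2 · 7 = 14
  Term 3 contributes 10 + 3 · 7 = 31
  Term 4 contributes 9 + 4 · 7 = 37
p(7) = ⊕ of these = min[0, 14, 14, 31, 37] = 0.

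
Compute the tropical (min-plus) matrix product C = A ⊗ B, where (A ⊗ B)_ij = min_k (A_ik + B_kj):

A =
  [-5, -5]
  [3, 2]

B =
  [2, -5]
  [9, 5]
A ⊗ B =
  [-3, -10]
  [5, -2]

Apply the min-plus product entry-by-entry:
  C[0][0] = min over k of (A[0][0] + B[0][0] = -5 + 2 = -3, A[0][1] + B[1][0] = -5 + 9 = 4) = -3 (attained at k = 0)
  C[0][1] = min over k of (A[0][0] + B[0][1] = -5 + -5 = -10, A[0][1] + B[1][1] = -5 + 5 = 0) = -10 (attained at k = 0)
  C[1][0] = min over k of (A[1][0] + B[0][0] = 3 + 2 = 5, A[1][1] + B[1][0] = 2 + 9 = 11) = 5 (attained at k = 0)
  C[1][1] = min over k of (A[1][0] + B[0][1] = 3 + -5 = -2, A[1][1] + B[1][1] = 2 + 5 = 7) = -2 (attained at k = 0)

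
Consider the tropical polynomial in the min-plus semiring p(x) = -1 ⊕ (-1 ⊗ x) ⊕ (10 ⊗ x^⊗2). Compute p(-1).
p(-1) = -2

A tropical monomial a ⊗ x^⊗i evaluates to a + i · x. Evaluating each term at x = -1:
  Term 0 contributes -1 + 0 · -1 = -1
  Term 1 contributes -1 + 1 · -1 = -2
  Term 2 contributes 10 + 2 · -1 = 8
p(-1) = ⊕ of these = min[-1, -2, 8] = -2.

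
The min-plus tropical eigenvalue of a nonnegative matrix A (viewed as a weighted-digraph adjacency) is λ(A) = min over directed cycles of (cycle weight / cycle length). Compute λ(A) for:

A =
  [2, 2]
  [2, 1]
λ(A) = 1

Enumerate directed cycles and compute their means (weight / length). Sample:
  cycle 0 → 0: weight = 2, length = 1, mean = 2/1 ≈ 2.000
  cycle 1 → 1: weight = 1, length = 1, mean = 1/1 ≈ 1.000
  cycle 0 → 1 → 0: weight = 4, length = 2, mean = 4/2 ≈ 2.000
  cycle 1 → 0 → 1: weight = 4, length = 2, mean = 4/2 ≈ 2.000
Minimum mean = 1.000, attained e.g. along the cycle 1 → 1 with weight 1 and length 1. So λ(A) = 1/1 = 1.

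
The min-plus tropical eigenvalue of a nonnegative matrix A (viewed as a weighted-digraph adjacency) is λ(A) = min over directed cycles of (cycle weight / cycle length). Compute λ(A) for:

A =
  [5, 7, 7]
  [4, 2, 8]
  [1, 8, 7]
λ(A) = 2

Enumerate directed cycles and compute their means (weight / length). Sample:
  cycle 0 → 0: weight = 5, length = 1, mean = 5/1 ≈ 5.000
  cycle 1 → 1: weight = 2, length = 1, mean = 2/1 ≈ 2.000
  cycle 2 → 2: weight = 7, length = 1, mean = 7/1 ≈ 7.000
  cycle 0 → 1 → 0: weight = 11, length = 2, mean = 11/2 ≈ 5.500
  cycle 0 → 2 → 0: weight = 8, length = 2, mean = 8/2 ≈ 4.000
  cycle 1 → 0 → 1: weight = 11, length = 2, mean = 11/2 ≈ 5.500
Minimum mean = 2.000, attained e.g. along the cycle 1 → 1 with weight 2 and length 1. So λ(A) = 2/1 = 2.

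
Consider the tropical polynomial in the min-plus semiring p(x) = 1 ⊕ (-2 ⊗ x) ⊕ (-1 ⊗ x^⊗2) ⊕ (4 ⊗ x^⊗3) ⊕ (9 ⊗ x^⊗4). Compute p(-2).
p(-2) = -5

A tropical monomial a ⊗ x^⊗i evaluates to a + i · x. Evaluating each term at x = -2:
  Term 0 contributes 1 + 0 · -2 = 1
  Term 1 contributes -2 + 1 · -2 = -4
  Term 2 contributes -1 + 2 · -2 = -5
  Term 3 contributes 4 + 3 · -2 = -2
  Term 4 contributes 9 + 4 · -2 = 1
p(-2) = ⊕ of these = min[1, -4, -5, -2, 1] = -5.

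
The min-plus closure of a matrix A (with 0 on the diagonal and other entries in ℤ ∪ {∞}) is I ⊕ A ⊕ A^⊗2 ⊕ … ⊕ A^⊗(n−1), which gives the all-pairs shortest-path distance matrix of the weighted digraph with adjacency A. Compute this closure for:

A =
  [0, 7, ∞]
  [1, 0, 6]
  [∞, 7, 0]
Closure =
  [0, 7, 13]
  [1, 0, 6]
  [8, 7, 0]

This is the Floyd-Warshall all-pairs shortest-path computation. For each intermediate vertex k = 0, 1, …, 2, update dist[i][j] ← min(dist[i][j], dist[i][k] + dist[k][j]). The final matrix gives, for each (i, j), the minimum total weight of any directed path from i to j (possibly empty when i = j).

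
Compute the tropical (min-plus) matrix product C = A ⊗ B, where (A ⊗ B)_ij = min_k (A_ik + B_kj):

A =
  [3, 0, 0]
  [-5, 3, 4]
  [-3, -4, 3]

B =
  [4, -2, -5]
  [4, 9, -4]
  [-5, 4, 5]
A ⊗ B =
  [-5, 1, -4]
  [-1, -7, -10]
  [-2, -5, -8]

Apply the min-plus product entry-by-entry:
  C[0][0] = min over k of (A[0][0] + B[0][0] = 3 + 4 = 7, A[0][1] + B[1][0] = 0 + 4 = 4, A[0][2] + B[2][0] = 0 + -5 = -5) = -5 (attained at k = 2)
  C[0][1] = min over k of (A[0][0] + B[0][1] = 3 + -2 = 1, A[0][1] + B[1][1] = 0 + 9 = 9, A[0][2] + B[2][1] = 0 + 4 = 4) = 1 (attained at k = 0)
  C[0][2] = min over k of (A[0][0] + B[0][2] = 3 + -5 = -2, A[0][1] + B[1][2] = 0 + -4 = -4, A[0][2] + B[2][2] = 0 + 5 = 5) = -4 (attained at k = 1)
  C[1][0] = min over k of (A[1][0] + B[0][0] = -5 + 4 = -1, A[1][1] + B[1][0] = 3 + 4 = 7, A[1][2] + B[2][0] = 4 + -5 = -1) = -1 (attained at k = 0)
  C[1][1] = min over k of (A[1][0] + B[0][1] = -5 + -2 = -7, A[1][1] + B[1][1] = 3 + 9 = 12, A[1][2] + B[2][1] = 4 + 4 = 8) = -7 (attained at k = 0)
  C[1][2] = min over k of (A[1][0] + B[0][2] = -5 + -5 = -10, A[1][1] + B[1][2] = 3 + -4 = -1, A[1][2] + B[2][2] = 4 + 5 = 9) = -10 (attained at k = 0)
  C[2][0] = min over k of (A[2][0] + B[0][0] = -3 + 4 = 1, A[2][1] + B[1][0] = -4 + 4 = 0, A[2][2] + B[2][0] = 3 + -5 = -2) = -2 (attained at k = 2)
  C[2][1] = min over k of (A[2][0] + B[0][1] = -3 + -2 = -5, A[2][1] + B[1][1] = -4 + 9 = 5, A[2][2] + B[2][1] = 3 + 4 = 7) = -5 (attained at k = 0)
  C[2][2] = min over k of (A[2][0] + B[0][2] = -3 + -5 = -8, A[2][1] + B[1][2] = -4 + -4 = -8, A[2][2] + B[2][2] = 3 + 5 = 8) = -8 (attained at k = 0)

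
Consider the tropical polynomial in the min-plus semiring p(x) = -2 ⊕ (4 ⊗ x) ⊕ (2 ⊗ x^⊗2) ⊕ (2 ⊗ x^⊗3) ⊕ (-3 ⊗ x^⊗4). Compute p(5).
p(5) = -2

A tropical monomial a ⊗ x^⊗i evaluates to a + i · x. Evaluating each term at x = 5:
  Term 0 contributes -2 + 0 · 5 = -2
  Term 1 contributes 4 + 1 · 5 = 9
  Term 2 contributes 2 + 2 · 5 = 12
  Term 3 contributes 2 + 3 · 5 = 17
  Term 4 contributes -3 + 4 · 5 = 17
p(5) = ⊕ of these = min[-2, 9, 12, 17, 17] = -2.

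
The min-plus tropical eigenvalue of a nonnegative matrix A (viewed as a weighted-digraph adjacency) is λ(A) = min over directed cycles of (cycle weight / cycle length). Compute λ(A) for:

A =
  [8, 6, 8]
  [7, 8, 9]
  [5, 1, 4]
λ(A) = 4

Enumerate directed cycles and compute their means (weight / length). Sample:
  cycle 0 → 0: weight = 8, length = 1, mean = 8/1 ≈ 8.000
  cycle 1 → 1: weight = 8, length = 1, mean = 8/1 ≈ 8.000
  cycle 2 → 2: weight = 4, length = 1, mean = 4/1 ≈ 4.000
  cycle 0 → 1 → 0: weight = 13, length = 2, mean = 13/2 ≈ 6.500
  cycle 0 → 2 → 0: weight = 13, length = 2, mean = 13/2 ≈ 6.500
  cycle 1 → 0 → 1: weight = 13, length = 2, mean = 13/2 ≈ 6.500
Minimum mean = 4.000, attained e.g. along the cycle 2 → 2 with weight 4 and length 1. So λ(A) = 4/1 = 4.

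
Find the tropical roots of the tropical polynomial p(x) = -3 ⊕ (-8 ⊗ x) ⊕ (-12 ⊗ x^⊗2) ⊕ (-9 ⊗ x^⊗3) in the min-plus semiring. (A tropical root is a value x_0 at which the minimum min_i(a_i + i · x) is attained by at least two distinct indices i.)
Roots: {-3, 4, 5}

Each tropical root is a break point of the lower envelope of the lines y = a_i + i · x (there are 4 lines, with slopes 0, 1, ..., 3). Only the lines that attain the minimum somewhere contribute to roots; other lines are dominated. Here the surviving (envelope) indices are i = 3, i = 2, i = 1, i = 0.
Intersections between consecutive envelope lines give the roots: for adjacent envelope indices i < j the intersection is x = (a_i − a_j) / (j − i). Reading off the sorted break points: {-3, 4, 5}.
Verification: at each break x_0, at least two indices attain the minimum of min_i(a_i + i · x_0).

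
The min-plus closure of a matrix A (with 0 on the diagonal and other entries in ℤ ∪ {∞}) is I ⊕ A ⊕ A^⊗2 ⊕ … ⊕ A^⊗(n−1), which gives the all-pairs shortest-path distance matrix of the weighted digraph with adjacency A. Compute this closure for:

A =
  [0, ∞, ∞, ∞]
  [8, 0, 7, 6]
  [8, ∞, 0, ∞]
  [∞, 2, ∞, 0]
Closure =
  [0, ∞, ∞, ∞]
  [8, 0, 7, 6]
  [8, ∞, 0, ∞]
  [10, 2, 9, 0]

This is the Floyd-Warshall all-pairs shortest-path computation. For each intermediate vertex k = 0, 1, …, 3, update dist[i][j] ← min(dist[i][j], dist[i][k] + dist[k][j]). The final matrix gives, for each (i, j), the minimum total weight of any directed path from i to j (possibly empty when i = j).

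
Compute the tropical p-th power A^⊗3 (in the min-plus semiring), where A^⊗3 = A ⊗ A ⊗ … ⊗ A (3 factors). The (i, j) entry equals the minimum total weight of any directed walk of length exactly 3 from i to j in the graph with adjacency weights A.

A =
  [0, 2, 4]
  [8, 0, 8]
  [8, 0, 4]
A^⊗3 =
  [0, 2, 4]
  [8, 0, 8]
  [8, 0, 8]

Each entry (A^⊗3)_ij equals the minimum over all length-3 walks i = v_0 → v_1 → … → v_3 = j of Σ_t A[v_t][v_{t+1}]. For example, for (i, j) = (0, 2) we minimise over 9 possible intermediate vertex sequences; the minimum is 4, attained along the walk 0 → 0 → 0 → 2.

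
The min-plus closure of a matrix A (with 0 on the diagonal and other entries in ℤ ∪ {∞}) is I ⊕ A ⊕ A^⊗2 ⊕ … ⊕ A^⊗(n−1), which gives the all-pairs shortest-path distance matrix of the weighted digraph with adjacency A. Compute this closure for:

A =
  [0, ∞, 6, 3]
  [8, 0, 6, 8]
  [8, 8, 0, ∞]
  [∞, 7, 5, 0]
Closure =
  [0, 10, 6, 3]
  [8, 0, 6, 8]
  [8, 8, 0, 11]
  [13, 7, 5, 0]

This is the Floyd-Warshall all-pairs shortest-path computation. For each intermediate vertex k = 0, 1, …, 3, update dist[i][j] ← min(dist[i][j], dist[i][k] + dist[k][j]). The final matrix gives, for each (i, j), the minimum total weight of any directed path from i to j (possibly empty when i = j).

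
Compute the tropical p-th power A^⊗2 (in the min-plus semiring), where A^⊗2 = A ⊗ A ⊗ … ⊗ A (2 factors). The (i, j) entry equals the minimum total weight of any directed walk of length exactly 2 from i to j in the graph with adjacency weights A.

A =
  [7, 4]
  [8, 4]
A^⊗2 =
  [12, 8]
  [12, 8]

Each entry (A^⊗2)_ij equals the minimum over all length-2 walks i = v_0 → v_1 → … → v_2 = j of Σ_t A[v_t][v_{t+1}]. For example, for (i, j) = (0, 1) we minimise over 2 possible intermediate vertex sequences; the minimum is 8, attained along the walk 0 → 1 → 1.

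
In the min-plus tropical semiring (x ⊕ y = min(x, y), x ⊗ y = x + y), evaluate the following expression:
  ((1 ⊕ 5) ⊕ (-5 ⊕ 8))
((1 ⊕ 5) ⊕ (-5 ⊕ 8)) = -5

Expand innermost to outermost. Recall ⊕ takes the minimum of its arguments and ⊗ takes their sum. Working out the expression ((1 ⊕ 5) ⊕ (-5 ⊕ 8)) gives -5.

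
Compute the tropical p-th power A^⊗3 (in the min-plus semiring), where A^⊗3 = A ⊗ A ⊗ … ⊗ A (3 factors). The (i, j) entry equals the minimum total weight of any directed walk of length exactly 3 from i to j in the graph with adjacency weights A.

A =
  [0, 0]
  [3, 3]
A^⊗3 =
  [0, 0]
  [3, 3]

Each entry (A^⊗3)_ij equals the minimum over all length-3 walks i = v_0 → v_1 → … → v_3 = j of Σ_t A[v_t][v_{t+1}]. For example, for (i, j) = (0, 1) we minimise over 4 possible intermediate vertex sequences; the minimum is 0, attained along the walk 0 → 0 → 0 → 1.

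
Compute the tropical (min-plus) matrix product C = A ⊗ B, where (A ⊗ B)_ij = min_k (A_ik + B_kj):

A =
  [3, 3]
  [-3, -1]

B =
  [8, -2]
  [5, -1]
A ⊗ B =
  [8, 1]
  [4, -5]

Apply the min-plus product entry-by-entry:
  C[0][0] = min over k of (A[0][0] + B[0][0] = 3 + 8 = 11, A[0][1] + B[1][0] = 3 + 5 = 8) = 8 (attained at k = 1)
  C[0][1] = min over k of (A[0][0] + B[0][1] = 3 + -2 = 1, A[0][1] + B[1][1] = 3 + -1 = 2) = 1 (attained at k = 0)
  C[1][0] = min over k of (A[1][0] + B[0][0] = -3 + 8 = 5, A[1][1] + B[1][0] = -1 + 5 = 4) = 4 (attained at k = 1)
  C[1][1] = min over k of (A[1][0] + B[0][1] = -3 + -2 = -5, A[1][1] + B[1][1] = -1 + -1 = -2) = -5 (attained at k = 0)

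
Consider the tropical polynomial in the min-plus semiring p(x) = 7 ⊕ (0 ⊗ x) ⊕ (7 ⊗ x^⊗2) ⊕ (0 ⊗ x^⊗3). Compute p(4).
p(4) = 4

A tropical monomial a ⊗ x^⊗i evaluates to a + i · x. Evaluating each term at x = 4:
  Term 0 contributes 7 + 0 · 4 = 7
  Term 1 contributes 0 + 1 · 4 = 4
  Term 2 contributes 7 + 2 · 4 = 15
  Term 3 contributes 0 + 3 · 4 = 12
p(4) = ⊕ of these = min[7, 4, 15, 12] = 4.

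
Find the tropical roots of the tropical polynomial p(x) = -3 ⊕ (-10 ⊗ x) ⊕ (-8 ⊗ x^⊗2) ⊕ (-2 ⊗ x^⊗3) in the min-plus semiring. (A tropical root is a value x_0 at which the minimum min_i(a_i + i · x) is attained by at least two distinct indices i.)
Roots: {-6, -2, 7}

Each tropical root is a break point of the lower envelope of the lines y = a_i + i · x (there are 4 lines, with slopes 0, 1, ..., 3). Only the lines that attain the minimum somewhere contribute to roots; other lines are dominated. Here the surviving (envelope) indices are i = 3, i = 2, i = 1, i = 0.
Intersections between consecutive envelope lines give the roots: for adjacent envelope indices i < j the intersection is x = (a_i − a_j) / (j − i). Reading off the sorted break points: {-6, -2, 7}.
Verification: at each break x_0, at least two indices attain the minimum of min_i(a_i + i · x_0).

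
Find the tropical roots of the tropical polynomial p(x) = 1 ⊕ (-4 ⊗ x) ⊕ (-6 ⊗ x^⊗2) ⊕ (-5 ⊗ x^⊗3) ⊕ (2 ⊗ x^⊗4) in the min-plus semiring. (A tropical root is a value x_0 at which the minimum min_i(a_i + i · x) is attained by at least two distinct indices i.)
Roots: {-7, -1, 2, 5}

Each tropical root is a break point of the lower envelope of the lines y = a_i + i · x (there are 5 lines, with slopes 0, 1, ..., 4). Only the lines that attain the minimum somewhere contribute to roots; other lines are dominated. Here the surviving (envelope) indices are i = 4, i = 3, i = 2, i = 1, i = 0.
Intersections between consecutive envelope lines give the roots: for adjacent envelope indices i < j the intersection is x = (a_i − a_j) / (j − i). Reading off the sorted break points: {-7, -1, 2, 5}.
Verification: at each break x_0, at least two indices attain the minimum of min_i(a_i + i · x_0).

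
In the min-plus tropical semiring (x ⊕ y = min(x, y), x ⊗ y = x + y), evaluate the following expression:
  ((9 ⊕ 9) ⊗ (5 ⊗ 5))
((9 ⊕ 9) ⊗ (5 ⊗ 5)) = 19

Expand innermost to outermost. Recall ⊕ takes the minimum of its arguments and ⊗ takes their sum. Working out the expression ((9 ⊕ 9) ⊗ (5 ⊗ 5)) gives 19.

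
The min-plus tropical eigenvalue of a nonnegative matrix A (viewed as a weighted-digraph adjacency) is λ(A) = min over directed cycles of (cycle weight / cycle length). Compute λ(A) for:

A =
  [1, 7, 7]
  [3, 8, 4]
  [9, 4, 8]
λ(A) = 1

Enumerate directed cycles and compute their means (weight / length). Sample:
  cycle 0 → 0: weight = 1, length = 1, mean = 1/1 ≈ 1.000
  cycle 1 → 1: weight = 8, length = 1, mean = 8/1 ≈ 8.000
  cycle 2 → 2: weight = 8, length = 1, mean = 8/1 ≈ 8.000
  cycle 0 → 1 → 0: weight = 10, length = 2, mean = 10/2 ≈ 5.000
  cycle 0 → 2 → 0: weight = 16, length = 2, mean = 16/2 ≈ 8.000
  cycle 1 → 0 → 1: weight = 10, length = 2, mean = 10/2 ≈ 5.000
Minimum mean = 1.000, attained e.g. along the cycle 0 → 0 with weight 1 and length 1. So λ(A) = 1/1 = 1.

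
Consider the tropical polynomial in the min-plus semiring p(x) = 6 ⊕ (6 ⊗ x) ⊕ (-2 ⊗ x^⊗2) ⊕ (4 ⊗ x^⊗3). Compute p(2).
p(2) = 2

A tropical monomial a ⊗ x^⊗i evaluates to a + i · x. Evaluating each term at x = 2:
  Term 0 contributes 6 + 0 · 2 = 6
  Term 1 contributes 6 + 1 · 2 = 8
  Term 2 contributes -2 + 2 · 2 = 2
  Term 3 contributes 4 + 3 · 2 = 10
p(2) = ⊕ of these = min[6, 8, 2, 10] = 2.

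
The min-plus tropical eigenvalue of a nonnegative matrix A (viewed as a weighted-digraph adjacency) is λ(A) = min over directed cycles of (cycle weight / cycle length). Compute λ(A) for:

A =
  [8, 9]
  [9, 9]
λ(A) = 8

Enumerate directed cycles and compute their means (weight / length). Sample:
  cycle 0 → 0: weight = 8, length = 1, mean = 8/1 ≈ 8.000
  cycle 1 → 1: weight = 9, length = 1, mean = 9/1 ≈ 9.000
  cycle 0 → 1 → 0: weight = 18, length = 2, mean = 18/2 ≈ 9.000
  cycle 1 → 0 → 1: weight = 18, length = 2, mean = 18/2 ≈ 9.000
Minimum mean = 8.000, attained e.g. along the cycle 0 → 0 with weight 8 and length 1. So λ(A) = 8/1 = 8.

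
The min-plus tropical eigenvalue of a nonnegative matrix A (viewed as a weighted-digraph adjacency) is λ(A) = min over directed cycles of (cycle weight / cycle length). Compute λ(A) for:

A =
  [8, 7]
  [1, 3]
λ(A) = 3

Enumerate directed cycles and compute their means (weight / length). Sample:
  cycle 0 → 0: weight = 8, length = 1, mean = 8/1 ≈ 8.000
  cycle 1 → 1: weight = 3, length = 1, mean = 3/1 ≈ 3.000
  cycle 0 → 1 → 0: weight = 8, length = 2, mean = 8/2 ≈ 4.000
  cycle 1 → 0 → 1: weight = 8, length = 2, mean = 8/2 ≈ 4.000
Minimum mean = 3.000, attained e.g. along the cycle 1 → 1 with weight 3 and length 1. So λ(A) = 3/1 = 3.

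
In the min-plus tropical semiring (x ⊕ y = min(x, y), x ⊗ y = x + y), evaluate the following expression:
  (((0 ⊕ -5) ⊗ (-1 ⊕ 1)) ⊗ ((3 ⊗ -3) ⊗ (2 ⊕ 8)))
(((0 ⊕ -5) ⊗ (-1 ⊕ 1)) ⊗ ((3 ⊗ -3) ⊗ (2 ⊕ 8))) = -4

Expand innermost to outermost. Recall ⊕ takes the minimum of its arguments and ⊗ takes their sum. Working out the expression (((0 ⊕ -5) ⊗ (-1 ⊕ 1)) ⊗ ((3 ⊗ -3) ⊗ (2 ⊕ 8))) gives -4.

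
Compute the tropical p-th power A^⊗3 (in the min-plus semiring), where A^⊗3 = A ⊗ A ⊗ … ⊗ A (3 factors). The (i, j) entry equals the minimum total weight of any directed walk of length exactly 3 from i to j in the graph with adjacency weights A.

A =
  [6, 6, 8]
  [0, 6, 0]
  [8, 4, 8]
A^⊗3 =
  [12, 10, 12]
  [4, 10, 4]
  [10, 8, 10]

Each entry (A^⊗3)_ij equals the minimum over all length-3 walks i = v_0 → v_1 → … → v_3 = j of Σ_t A[v_t][v_{t+1}]. For example, for (i, j) = (0, 2) we minimise over 9 possible intermediate vertex sequences; the minimum is 12, attained along the walk 0 → 0 → 1 → 2.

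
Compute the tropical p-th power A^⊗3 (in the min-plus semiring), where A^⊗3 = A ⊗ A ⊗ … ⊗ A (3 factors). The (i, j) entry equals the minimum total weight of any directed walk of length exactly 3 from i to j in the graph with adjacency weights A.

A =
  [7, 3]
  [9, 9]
A^⊗3 =
  [19, 15]
  [21, 19]

Each entry (A^⊗3)_ij equals the minimum over all length-3 walks i = v_0 → v_1 → … → v_3 = j of Σ_t A[v_t][v_{t+1}]. For example, for (i, j) = (0, 1) we minimise over 4 possible intermediate vertex sequences; the minimum is 15, attained along the walk 0 → 1 → 0 → 1.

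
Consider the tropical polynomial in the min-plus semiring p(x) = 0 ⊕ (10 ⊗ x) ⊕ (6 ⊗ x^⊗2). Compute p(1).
p(1) = 0

A tropical monomial a ⊗ x^⊗i evaluates to a + i · x. Evaluating each term at x = 1:
  Term 0 contributes 0 + 0 · 1 = 0
  Term 1 contributes 10 + 1 · 1 = 11
  Term 2 contributes 6 + 2 · 1 = 8
p(1) = ⊕ of these = min[0, 11, 8] = 0.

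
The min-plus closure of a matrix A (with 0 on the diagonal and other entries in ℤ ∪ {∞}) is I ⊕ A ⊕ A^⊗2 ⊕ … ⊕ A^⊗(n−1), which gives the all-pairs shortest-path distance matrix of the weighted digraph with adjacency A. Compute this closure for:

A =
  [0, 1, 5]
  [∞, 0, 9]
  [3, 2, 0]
Closure =
  [0, 1, 5]
  [12, 0, 9]
  [3, 2, 0]

This is the Floyd-Warshall all-pairs shortest-path computation. For each intermediate vertex k = 0, 1, …, 2, update dist[i][j] ← min(dist[i][j], dist[i][k] + dist[k][j]). The final matrix gives, for each (i, j), the minimum total weight of any directed path from i to j (possibly empty when i = j).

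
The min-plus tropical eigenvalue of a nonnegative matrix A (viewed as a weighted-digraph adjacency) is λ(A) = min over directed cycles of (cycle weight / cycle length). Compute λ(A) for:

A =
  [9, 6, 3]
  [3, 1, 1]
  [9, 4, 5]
λ(A) = 1

Enumerate directed cycles and compute their means (weight / length). Sample:
  cycle 0 → 0: weight = 9, length = 1, mean = 9/1 ≈ 9.000
  cycle 1 → 1: weight = 1, length = 1, mean = 1/1 ≈ 1.000
  cycle 2 → 2: weight = 5, length = 1, mean = 5/1 ≈ 5.000
  cycle 0 → 1 → 0: weight = 9, length = 2, mean = 9/2 ≈ 4.500
  cycle 0 → 2 → 0: weight = 12, length = 2, mean = 12/2 ≈ 6.000
  cycle 1 → 0 → 1: weight = 9, length = 2, mean = 9/2 ≈ 4.500
Minimum mean = 1.000, attained e.g. along the cycle 1 → 1 with weight 1 and length 1. So λ(A) = 1/1 = 1.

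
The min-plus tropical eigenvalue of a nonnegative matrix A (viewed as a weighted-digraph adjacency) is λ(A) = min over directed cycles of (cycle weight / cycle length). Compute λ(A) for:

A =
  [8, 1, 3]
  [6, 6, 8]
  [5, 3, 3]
λ(A) = 3

Enumerate directed cycles and compute their means (weight / length). Sample:
  cycle 0 → 0: weight = 8, length = 1, mean = 8/1 ≈ 8.000
  cycle 1 → 1: weight = 6, length = 1, mean = 6/1 ≈ 6.000
  cycle 2 → 2: weight = 3, length = 1, mean = 3/1 ≈ 3.000
  cycle 0 → 1 → 0: weight = 7, length = 2, mean = 7/2 ≈ 3.500
  cycle 0 → 2 → 0: weight = 8, length = 2, mean = 8/2 ≈ 4.000
  cycle 1 → 0 → 1: weight = 7, length = 2, mean = 7/2 ≈ 3.500
Minimum mean = 3.000, attained e.g. along the cycle 2 → 2 with weight 3 and length 1. So λ(A) = 3/1 = 3.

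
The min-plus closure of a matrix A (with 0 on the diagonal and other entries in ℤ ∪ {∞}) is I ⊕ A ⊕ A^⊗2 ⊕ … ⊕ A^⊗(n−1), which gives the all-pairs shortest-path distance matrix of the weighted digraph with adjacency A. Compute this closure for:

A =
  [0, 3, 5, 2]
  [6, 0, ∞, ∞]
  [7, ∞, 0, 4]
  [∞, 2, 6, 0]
Closure =
  [0, 3, 5, 2]
  [6, 0, 11, 8]
  [7, 6, 0, 4]
  [8, 2, 6, 0]

This is the Floyd-Warshall all-pairs shortest-path computation. For each intermediate vertex k = 0, 1, …, 3, update dist[i][j] ← min(dist[i][j], dist[i][k] + dist[k][j]). The final matrix gives, for each (i, j), the minimum total weight of any directed path from i to j (possibly empty when i = j).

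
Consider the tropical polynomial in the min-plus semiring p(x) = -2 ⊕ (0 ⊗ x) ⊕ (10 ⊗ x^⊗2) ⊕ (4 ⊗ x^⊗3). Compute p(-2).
p(-2) = -2

A tropical monomial a ⊗ x^⊗i evaluates to a + i · x. Evaluating each term at x = -2:
  Term 0 contributes -2 + 0 · -2 = -2
  Term 1 contributes 0 + 1 · -2 = -2
  Term 2 contributes 10 + 2 · -2 = 6
  Term 3 contributes 4 + 3 · -2 = -2
p(-2) = ⊕ of these = min[-2, -2, 6, -2] = -2.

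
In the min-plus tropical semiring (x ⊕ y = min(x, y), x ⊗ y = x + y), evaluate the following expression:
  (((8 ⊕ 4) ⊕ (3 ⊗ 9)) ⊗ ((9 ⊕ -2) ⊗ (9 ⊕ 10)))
(((8 ⊕ 4) ⊕ (3 ⊗ 9)) ⊗ ((9 ⊕ -2) ⊗ (9 ⊕ 10))) = 11

Expand innermost to outermost. Recall ⊕ takes the minimum of its arguments and ⊗ takes their sum. Working out the expression (((8 ⊕ 4) ⊕ (3 ⊗ 9)) ⊗ ((9 ⊕ -2) ⊗ (9 ⊕ 10))) gives 11.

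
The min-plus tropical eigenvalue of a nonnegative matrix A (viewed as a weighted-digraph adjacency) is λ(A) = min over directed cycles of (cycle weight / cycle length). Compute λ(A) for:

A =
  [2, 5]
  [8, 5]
λ(A) = 2

Enumerate directed cycles and compute their means (weight / length). Sample:
  cycle 0 → 0: weight = 2, length = 1, mean = 2/1 ≈ 2.000
  cycle 1 → 1: weight = 5, length = 1, mean = 5/1 ≈ 5.000
  cycle 0 → 1 → 0: weight = 13, length = 2, mean = 13/2 ≈ 6.500
  cycle 1 → 0 → 1: weight = 13, length = 2, mean = 13/2 ≈ 6.500
Minimum mean = 2.000, attained e.g. along the cycle 0 → 0 with weight 2 and length 1. So λ(A) = 2/1 = 2.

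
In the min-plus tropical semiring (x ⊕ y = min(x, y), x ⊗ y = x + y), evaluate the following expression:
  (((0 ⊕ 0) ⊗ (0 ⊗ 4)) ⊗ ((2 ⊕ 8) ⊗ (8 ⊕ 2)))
(((0 ⊕ 0) ⊗ (0 ⊗ 4)) ⊗ ((2 ⊕ 8) ⊗ (8 ⊕ 2))) = 8

Expand innermost to outermost. Recall ⊕ takes the minimum of its arguments and ⊗ takes their sum. Working out the expression (((0 ⊕ 0) ⊗ (0 ⊗ 4)) ⊗ ((2 ⊕ 8) ⊗ (8 ⊕ 2))) gives 8.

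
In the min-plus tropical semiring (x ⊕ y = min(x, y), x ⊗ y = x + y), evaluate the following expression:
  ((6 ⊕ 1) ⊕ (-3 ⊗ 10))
((6 ⊕ 1) ⊕ (-3 ⊗ 10)) = 1

Expand innermost to outermost. Recall ⊕ takes the minimum of its arguments and ⊗ takes their sum. Working out the expression ((6 ⊕ 1) ⊕ (-3 ⊗ 10)) gives 1.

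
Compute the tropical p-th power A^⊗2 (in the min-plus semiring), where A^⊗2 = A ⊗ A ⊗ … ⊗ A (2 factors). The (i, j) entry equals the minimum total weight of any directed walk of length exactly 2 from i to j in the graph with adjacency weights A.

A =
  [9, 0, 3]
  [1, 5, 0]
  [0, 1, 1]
A^⊗2 =
  [1, 4, 0]
  [0, 1, 1]
  [1, 0, 1]

Each entry (A^⊗2)_ij equals the minimum over all length-2 walks i = v_0 → v_1 → … → v_2 = j of Σ_t A[v_t][v_{t+1}]. For example, for (i, j) = (0, 2) we minimise over 3 possible intermediate vertex sequences; the minimum is 0, attained along the walk 0 → 1 → 2.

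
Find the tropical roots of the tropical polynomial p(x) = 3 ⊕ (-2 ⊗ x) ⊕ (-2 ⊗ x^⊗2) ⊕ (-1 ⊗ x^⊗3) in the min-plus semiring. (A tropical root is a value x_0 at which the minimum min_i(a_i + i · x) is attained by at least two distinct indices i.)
Roots: {-1, 0, 5}

Each tropical root is a break point of the lower envelope of the lines y = a_i + i · x (there are 4 lines, with slopes 0, 1, ..., 3). Only the lines that attain the minimum somewhere contribute to roots; other lines are dominated. Here the surviving (envelope) indices are i = 3, i = 2, i = 1, i = 0.
Intersections between consecutive envelope lines give the roots: for adjacent envelope indices i < j the intersection is x = (a_i − a_j) / (j − i). Reading off the sorted break points: {-1, 0, 5}.
Verification: at each break x_0, at least two indices attain the minimum of min_i(a_i + i · x_0).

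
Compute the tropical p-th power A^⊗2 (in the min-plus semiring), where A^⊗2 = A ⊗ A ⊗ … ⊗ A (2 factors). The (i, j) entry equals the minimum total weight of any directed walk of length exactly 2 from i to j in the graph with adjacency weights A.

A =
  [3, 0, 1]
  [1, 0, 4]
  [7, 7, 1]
A^⊗2 =
  [1, 0, 2]
  [1, 0, 2]
  [8, 7, 2]

Each entry (A^⊗2)_ij equals the minimum over all length-2 walks i = v_0 → v_1 → … → v_2 = j of Σ_t A[v_t][v_{t+1}]. For example, for (i, j) = (0, 2) we minimise over 3 possible intermediate vertex sequences; the minimum is 2, attained along the walk 0 → 2 → 2.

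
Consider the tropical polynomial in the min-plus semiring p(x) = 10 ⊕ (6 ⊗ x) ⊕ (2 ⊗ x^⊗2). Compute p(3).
p(3) = 8

A tropical monomial a ⊗ x^⊗i evaluates to a + i · x. Evaluating each term at x = 3:
  Term 0 contributes 10 + 0 · 3 = 10
  Term 1 contributes 6 + 1 · 3 = 9
  Term 2 contributes 2 + 2 · 3 = 8
p(3) = ⊕ of these = min[10, 9, 8] = 8.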